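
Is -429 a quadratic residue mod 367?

(-429/367)
  = (305/367)    [-429 ≡ 305 mod 367]
  = (367/305)    [QR: 305 ≡ 1 mod 4, sign kept]
  = (62/305)    [367 ≡ 62 mod 305]
  = (31/305)    [305 ≡ 1 mod 8 ⇒ (2/305) = +1]
  = (305/31)    [QR: 305 ≡ 1 mod 4, sign kept]
  = (26/31)    [305 ≡ 26 mod 31]
  = (13/31)    [31 ≡ 7 mod 8 ⇒ (2/31) = +1]
  = (31/13)    [QR: 13 ≡ 1 mod 4, sign kept]
  = (5/13)    [31 ≡ 5 mod 13]
  = (13/5)    [QR: 5 ≡ 1 mod 4, sign kept]
  = (3/5)    [13 ≡ 3 mod 5]
  = (5/3)    [QR: 5 ≡ 1 mod 4, sign kept]
  = (2/3)    [5 ≡ 2 mod 3]
  = -(1/3)    [3 ≡ 3 mod 8 ⇒ (2/3) = -1]
  = -1    [(1/3) = 1]
(-429/367) = -1, and 367 is prime, so -429 is not a quadratic residue mod 367.

no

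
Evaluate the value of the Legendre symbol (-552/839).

-1

(-552/839)
  = (287/839)    [-552 ≡ 287 mod 839]
  = -(839/287)    [QR: both ≡ 3 mod 4, sign flips]
  = -(265/287)    [839 ≡ 265 mod 287]
  = -(287/265)    [QR: 265 ≡ 1 mod 4, sign kept]
  = -(22/265)    [287 ≡ 22 mod 265]
  = -(11/265)    [265 ≡ 1 mod 8 ⇒ (2/265) = +1]
  = -(265/11)    [QR: 265 ≡ 1 mod 4, sign kept]
  = -(1/11)    [265 ≡ 1 mod 11]
  = -1    [(1/11) = 1]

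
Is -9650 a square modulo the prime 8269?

yes

(-9650/8269)
  = (6888/8269)    [-9650 ≡ 6888 mod 8269]
  = -(861/8269)    [8269 ≡ 5 mod 8 ⇒ (2/8269)^3 = -1]
  = -(8269/861)    [QR: 861 ≡ 1 mod 4, sign kept]
  = -(520/861)    [8269 ≡ 520 mod 861]
  = (65/861)    [861 ≡ 5 mod 8 ⇒ (2/861)^3 = -1]
  = (861/65)    [QR: 65 ≡ 1 mod 4, sign kept]
  = (16/65)    [861 ≡ 16 mod 65]
  = (1/65)    [65 ≡ 1 mod 8 ⇒ (2/65)^4 = +1]
  = 1    [(1/65) = 1]
(-9650/8269) = 1, and 8269 is prime, so -9650 is a quadratic residue mod 8269.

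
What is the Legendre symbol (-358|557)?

-1

Pull out -1: (-358|557) = (-1|557)·(358|557). Since 557 ≡ 1 (mod 4), (-1|557) = +1. Now have (358|557).
Factor out 2: 358 = 2·179. Since 557 ≡ 5 (mod 8), (2|557) = -1. Now have -(179|557).
557 ≡ 1 (mod 4), so quadratic reciprocity gives (179|557) = (557|179). Reduce: 557 ≡ 20 (mod 179). Now have -(20|179).
Factor out 2: 20 = 2^2·5. Since 179 ≡ 3 (mod 8), (2|179) = -1, and (2|179)^2 = +1. Now have -(5|179).
5 ≡ 1 (mod 4), so quadratic reciprocity gives (5|179) = (179|5). Reduce: 179 ≡ 4 (mod 5). Now have -(4|5).
Factor out 2: 4 = 2^2. Since 5 ≡ 5 (mod 8), (2|5) = -1, and (2|5)^2 = +1. Now have -(1|5).
(1|5) = 1. Collecting the sign factors: -1.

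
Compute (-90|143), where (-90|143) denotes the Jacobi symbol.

1

Reduce the numerator: -90 ≡ 53 (mod 143), so (-90|143) = (53|143).
53 ≡ 1 (mod 4), so quadratic reciprocity gives (53|143) = (143|53). Reduce: 143 ≡ 37 (mod 53). Now have (37|53).
37 ≡ 1 (mod 4), so quadratic reciprocity gives (37|53) = (53|37). Reduce: 53 ≡ 16 (mod 37). Now have (16|37).
Factor out 2: 16 = 2^4. Since 37 ≡ 5 (mod 8), (2|37) = -1, and (2|37)^4 = +1. Now have (1|37).
(1|37) = 1. Collecting the sign factors: 1.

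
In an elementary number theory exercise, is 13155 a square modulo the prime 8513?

no

(13155|8513)
  = (4642|8513)    [13155 ≡ 4642 mod 8513]
  = (2321|8513)    [8513 ≡ 1 mod 8 ⇒ (2|8513) = +1]
  = (8513|2321)    [QR: 2321 ≡ 1 mod 4, sign kept]
  = (1550|2321)    [8513 ≡ 1550 mod 2321]
  = (775|2321)    [2321 ≡ 1 mod 8 ⇒ (2|2321) = +1]
  = (2321|775)    [QR: 2321 ≡ 1 mod 4, sign kept]
  = (771|775)    [2321 ≡ 771 mod 775]
  = -(775|771)    [QR: both ≡ 3 mod 4, sign flips]
  = -(4|771)    [775 ≡ 4 mod 771]
  = -(1|771)    [771 ≡ 3 mod 8 ⇒ (2|771)^2 = +1]
  = -1    [(1|771) = 1]
The Legendre symbol is -1, so x^2 ≡ 13155 (mod 8513) has no solution.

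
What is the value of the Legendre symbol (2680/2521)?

-1

(2680/2521)
  = (159/2521)    [2680 ≡ 159 mod 2521]
  = (2521/159)    [QR: 2521 ≡ 1 mod 4, sign kept]
  = (136/159)    [2521 ≡ 136 mod 159]
  = (17/159)    [159 ≡ 7 mod 8 ⇒ (2/159)^3 = +1]
  = (159/17)    [QR: 17 ≡ 1 mod 4, sign kept]
  = (6/17)    [159 ≡ 6 mod 17]
  = (3/17)    [17 ≡ 1 mod 8 ⇒ (2/17) = +1]
  = (17/3)    [QR: 17 ≡ 1 mod 4, sign kept]
  = (2/3)    [17 ≡ 2 mod 3]
  = -(1/3)    [3 ≡ 3 mod 8 ⇒ (2/3) = -1]
  = -1    [(1/3) = 1]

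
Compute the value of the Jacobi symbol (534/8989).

Factor out 2: 534 = 2·267. Since 8989 ≡ 5 (mod 8), (2/8989) = -1. Now have -(267/8989).
8989 ≡ 1 (mod 4), so quadratic reciprocity gives (267/8989) = (8989/267). Reduce: 8989 ≡ 178 (mod 267). Now have -(178/267).
Factor out 2: 178 = 2·89. Since 267 ≡ 3 (mod 8), (2/267) = -1. Now have (89/267).
89 ≡ 1 (mod 4), so quadratic reciprocity gives (89/267) = (267/89). Reduce: 267 ≡ 0 (mod 89). Now have (0/89).
The numerator is now 0 with denominator 89 > 1: the symbol is 0.

0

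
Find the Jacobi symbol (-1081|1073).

1

(-1081|1073)
  = (1065|1073)    [-1081 ≡ 1065 mod 1073]
  = (1073|1065)    [QR: 1065 ≡ 1 mod 4, sign kept]
  = (8|1065)    [1073 ≡ 8 mod 1065]
  = (1|1065)    [1065 ≡ 1 mod 8 ⇒ (2|1065)^3 = +1]
  = 1    [(1|1065) = 1]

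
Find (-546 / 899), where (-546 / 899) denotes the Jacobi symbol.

-1

(-546 / 899)
  = (353 / 899)    [-546 ≡ 353 mod 899]
  = (899 / 353)    [QR: 353 ≡ 1 mod 4, sign kept]
  = (193 / 353)    [899 ≡ 193 mod 353]
  = (353 / 193)    [QR: 193 ≡ 1 mod 4, sign kept]
  = (160 / 193)    [353 ≡ 160 mod 193]
  = (5 / 193)    [193 ≡ 1 mod 8 ⇒ (2 / 193)^5 = +1]
  = (193 / 5)    [QR: 5 ≡ 1 mod 4, sign kept]
  = (3 / 5)    [193 ≡ 3 mod 5]
  = (5 / 3)    [QR: 5 ≡ 1 mod 4, sign kept]
  = (2 / 3)    [5 ≡ 2 mod 3]
  = -(1 / 3)    [3 ≡ 3 mod 8 ⇒ (2 / 3) = -1]
  = -1    [(1 / 3) = 1]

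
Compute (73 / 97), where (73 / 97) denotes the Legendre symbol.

(73 / 97)
  = (97 / 73)    [QR: 73 ≡ 1 mod 4, sign kept]
  = (24 / 73)    [97 ≡ 24 mod 73]
  = (3 / 73)    [73 ≡ 1 mod 8 ⇒ (2 / 73)^3 = +1]
  = (73 / 3)    [QR: 73 ≡ 1 mod 4, sign kept]
  = (1 / 3)    [73 ≡ 1 mod 3]
  = 1    [(1 / 3) = 1]

1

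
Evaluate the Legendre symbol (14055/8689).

(14055/8689)
  = (5366/8689)    [14055 ≡ 5366 mod 8689]
  = (2683/8689)    [8689 ≡ 1 mod 8 ⇒ (2/8689) = +1]
  = (8689/2683)    [QR: 8689 ≡ 1 mod 4, sign kept]
  = (640/2683)    [8689 ≡ 640 mod 2683]
  = -(5/2683)    [2683 ≡ 3 mod 8 ⇒ (2/2683)^7 = -1]
  = -(2683/5)    [QR: 5 ≡ 1 mod 4, sign kept]
  = -(3/5)    [2683 ≡ 3 mod 5]
  = -(5/3)    [QR: 5 ≡ 1 mod 4, sign kept]
  = -(2/3)    [5 ≡ 2 mod 3]
  = (1/3)    [3 ≡ 3 mod 8 ⇒ (2/3) = -1]
  = 1    [(1/3) = 1]

1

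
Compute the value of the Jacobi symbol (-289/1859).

(-289/1859)
  = (1570/1859)    [-289 ≡ 1570 mod 1859]
  = -(785/1859)    [1859 ≡ 3 mod 8 ⇒ (2/1859) = -1]
  = -(1859/785)    [QR: 785 ≡ 1 mod 4, sign kept]
  = -(289/785)    [1859 ≡ 289 mod 785]
  = -(785/289)    [QR: 289 ≡ 1 mod 4, sign kept]
  = -(207/289)    [785 ≡ 207 mod 289]
  = -(289/207)    [QR: 289 ≡ 1 mod 4, sign kept]
  = -(82/207)    [289 ≡ 82 mod 207]
  = -(41/207)    [207 ≡ 7 mod 8 ⇒ (2/207) = +1]
  = -(207/41)    [QR: 41 ≡ 1 mod 4, sign kept]
  = -(2/41)    [207 ≡ 2 mod 41]
  = -(1/41)    [41 ≡ 1 mod 8 ⇒ (2/41) = +1]
  = -1    [(1/41) = 1]

-1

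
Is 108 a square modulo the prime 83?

yes

Reduce the numerator: 108 ≡ 25 (mod 83), so (108|83) = (25|83).
25 ≡ 1 (mod 4), so quadratic reciprocity gives (25|83) = (83|25). Reduce: 83 ≡ 8 (mod 25). Now have (8|25).
Factor out 2: 8 = 2^3. Since 25 ≡ 1 (mod 8), (2|25) = +1, and (2|25)^3 = +1. Now have (1|25).
(1|25) = 1. Collecting the sign factors: 1.
(108|83) = 1, and 83 is prime, so 108 is a quadratic residue mod 83.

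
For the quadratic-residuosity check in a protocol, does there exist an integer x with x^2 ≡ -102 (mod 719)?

yes

Pull out -1: (-102/719) = (-1/719)·(102/719). Since 719 ≡ 3 (mod 4), (-1/719) = -1. Now have -(102/719).
Factor out 2: 102 = 2·51. Since 719 ≡ 7 (mod 8), (2/719) = +1. Now have -(51/719).
Both 51 ≡ 3 and 719 ≡ 3 (mod 4), so reciprocity gives (51/719) = -(719/51). Reduce: 719 ≡ 5 (mod 51). Now have (5/51).
5 ≡ 1 (mod 4), so quadratic reciprocity gives (5/51) = (51/5). Reduce: 51 ≡ 1 (mod 5). Now have (1/5).
(1/5) = 1. Collecting the sign factors: 1.
(-102/719) = 1, and 719 is prime, so -102 is a quadratic residue mod 719.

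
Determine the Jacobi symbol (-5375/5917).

1

Pull out -1: (-5375/5917) = (-1/5917)·(5375/5917). Since 5917 ≡ 1 (mod 4), (-1/5917) = +1. Now have (5375/5917).
5917 ≡ 1 (mod 4), so quadratic reciprocity gives (5375/5917) = (5917/5375). Reduce: 5917 ≡ 542 (mod 5375). Now have (542/5375).
Factor out 2: 542 = 2·271. Since 5375 ≡ 7 (mod 8), (2/5375) = +1. Now have (271/5375).
Both 271 ≡ 3 and 5375 ≡ 3 (mod 4), so reciprocity gives (271/5375) = -(5375/271). Reduce: 5375 ≡ 226 (mod 271). Now have -(226/271).
Factor out 2: 226 = 2·113. Since 271 ≡ 7 (mod 8), (2/271) = +1. Now have -(113/271).
113 ≡ 1 (mod 4), so quadratic reciprocity gives (113/271) = (271/113). Reduce: 271 ≡ 45 (mod 113). Now have -(45/113).
45 ≡ 1 (mod 4), so quadratic reciprocity gives (45/113) = (113/45). Reduce: 113 ≡ 23 (mod 45). Now have -(23/45).
45 ≡ 1 (mod 4), so quadratic reciprocity gives (23/45) = (45/23). Reduce: 45 ≡ 22 (mod 23). Now have -(22/23).
Factor out 2: 22 = 2·11. Since 23 ≡ 7 (mod 8), (2/23) = +1. Now have -(11/23).
Both 11 ≡ 3 and 23 ≡ 3 (mod 4), so reciprocity gives (11/23) = -(23/11). Reduce: 23 ≡ 1 (mod 11). Now have (1/11).
(1/11) = 1. Collecting the sign factors: 1.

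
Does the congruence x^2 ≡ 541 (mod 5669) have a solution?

no

(541/5669)
  = (5669/541)    [QR: 541 ≡ 1 mod 4, sign kept]
  = (259/541)    [5669 ≡ 259 mod 541]
  = (541/259)    [QR: 541 ≡ 1 mod 4, sign kept]
  = (23/259)    [541 ≡ 23 mod 259]
  = -(259/23)    [QR: both ≡ 3 mod 4, sign flips]
  = -(6/23)    [259 ≡ 6 mod 23]
  = -(3/23)    [23 ≡ 7 mod 8 ⇒ (2/23) = +1]
  = (23/3)    [QR: both ≡ 3 mod 4, sign flips]
  = (2/3)    [23 ≡ 2 mod 3]
  = -(1/3)    [3 ≡ 3 mod 8 ⇒ (2/3) = -1]
  = -1    [(1/3) = 1]
(541/5669) = -1, and 5669 is prime, so 541 is not a quadratic residue mod 5669.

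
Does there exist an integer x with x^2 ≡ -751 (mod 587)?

(-751|587)
  = -(751|587)    [587 ≡ 3 mod 4 ⇒ (-1|587) = -1]
  = -(164|587)    [751 ≡ 164 mod 587]
  = -(41|587)    [587 ≡ 3 mod 8 ⇒ (2|587)^2 = +1]
  = -(587|41)    [QR: 41 ≡ 1 mod 4, sign kept]
  = -(13|41)    [587 ≡ 13 mod 41]
  = -(41|13)    [QR: 13 ≡ 1 mod 4, sign kept]
  = -(2|13)    [41 ≡ 2 mod 13]
  = (1|13)    [13 ≡ 5 mod 8 ⇒ (2|13) = -1]
  = 1    [(1|13) = 1]
(-751|587) = 1, and 587 is prime, so -751 is a quadratic residue mod 587.

yes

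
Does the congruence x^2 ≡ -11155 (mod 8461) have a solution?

(-11155/8461)
  = (11155/8461)    [8461 ≡ 1 mod 4 ⇒ (-1/8461) = +1]
  = (2694/8461)    [11155 ≡ 2694 mod 8461]
  = -(1347/8461)    [8461 ≡ 5 mod 8 ⇒ (2/8461) = -1]
  = -(8461/1347)    [QR: 8461 ≡ 1 mod 4, sign kept]
  = -(379/1347)    [8461 ≡ 379 mod 1347]
  = (1347/379)    [QR: both ≡ 3 mod 4, sign flips]
  = (210/379)    [1347 ≡ 210 mod 379]
  = -(105/379)    [379 ≡ 3 mod 8 ⇒ (2/379) = -1]
  = -(379/105)    [QR: 105 ≡ 1 mod 4, sign kept]
  = -(64/105)    [379 ≡ 64 mod 105]
  = -(1/105)    [105 ≡ 1 mod 8 ⇒ (2/105)^6 = +1]
  = -1    [(1/105) = 1]
The Legendre symbol is -1, so x^2 ≡ -11155 (mod 8461) has no solution.

no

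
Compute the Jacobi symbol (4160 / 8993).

(4160 / 8993)
  = (65 / 8993)    [8993 ≡ 1 mod 8 ⇒ (2 / 8993)^6 = +1]
  = (8993 / 65)    [QR: 65 ≡ 1 mod 4, sign kept]
  = (23 / 65)    [8993 ≡ 23 mod 65]
  = (65 / 23)    [QR: 65 ≡ 1 mod 4, sign kept]
  = (19 / 23)    [65 ≡ 19 mod 23]
  = -(23 / 19)    [QR: both ≡ 3 mod 4, sign flips]
  = -(4 / 19)    [23 ≡ 4 mod 19]
  = -(1 / 19)    [19 ≡ 3 mod 8 ⇒ (2 / 19)^2 = +1]
  = -1    [(1 / 19) = 1]

-1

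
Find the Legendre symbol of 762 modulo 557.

(762|557)
  = (205|557)    [762 ≡ 205 mod 557]
  = (557|205)    [QR: 205 ≡ 1 mod 4, sign kept]
  = (147|205)    [557 ≡ 147 mod 205]
  = (205|147)    [QR: 205 ≡ 1 mod 4, sign kept]
  = (58|147)    [205 ≡ 58 mod 147]
  = -(29|147)    [147 ≡ 3 mod 8 ⇒ (2|147) = -1]
  = -(147|29)    [QR: 29 ≡ 1 mod 4, sign kept]
  = -(2|29)    [147 ≡ 2 mod 29]
  = (1|29)    [29 ≡ 5 mod 8 ⇒ (2|29) = -1]
  = 1    [(1|29) = 1]

1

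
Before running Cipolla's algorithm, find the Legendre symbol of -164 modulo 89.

-1

(-164/89)
  = (14/89)    [-164 ≡ 14 mod 89]
  = (7/89)    [89 ≡ 1 mod 8 ⇒ (2/89) = +1]
  = (89/7)    [QR: 89 ≡ 1 mod 4, sign kept]
  = (5/7)    [89 ≡ 5 mod 7]
  = (7/5)    [QR: 5 ≡ 1 mod 4, sign kept]
  = (2/5)    [7 ≡ 2 mod 5]
  = -(1/5)    [5 ≡ 5 mod 8 ⇒ (2/5) = -1]
  = -1    [(1/5) = 1]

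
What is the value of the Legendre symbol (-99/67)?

1

(-99/67)
  = -(99/67)    [67 ≡ 3 mod 4 ⇒ (-1/67) = -1]
  = -(32/67)    [99 ≡ 32 mod 67]
  = (1/67)    [67 ≡ 3 mod 8 ⇒ (2/67)^5 = -1]
  = 1    [(1/67) = 1]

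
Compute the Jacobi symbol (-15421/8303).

1

Reduce the numerator: -15421 ≡ 1185 (mod 8303), so (-15421/8303) = (1185/8303).
1185 ≡ 1 (mod 4), so quadratic reciprocity gives (1185/8303) = (8303/1185). Reduce: 8303 ≡ 8 (mod 1185). Now have (8/1185).
Factor out 2: 8 = 2^3. Since 1185 ≡ 1 (mod 8), (2/1185) = +1, and (2/1185)^3 = +1. Now have (1/1185).
(1/1185) = 1. Collecting the sign factors: 1.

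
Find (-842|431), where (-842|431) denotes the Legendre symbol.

Pull out -1: (-842|431) = (-1|431)·(842|431). Since 431 ≡ 3 (mod 4), (-1|431) = -1. Now have -(842|431).
Reduce the numerator: 842 ≡ 411 (mod 431), so (842|431) = (411|431).
Both 411 ≡ 3 and 431 ≡ 3 (mod 4), so reciprocity gives (411|431) = -(431|411). Reduce: 431 ≡ 20 (mod 411). Now have (20|411).
Factor out 2: 20 = 2^2·5. Since 411 ≡ 3 (mod 8), (2|411) = -1, and (2|411)^2 = +1. Now have (5|411).
5 ≡ 1 (mod 4), so quadratic reciprocity gives (5|411) = (411|5). Reduce: 411 ≡ 1 (mod 5). Now have (1|5).
(1|5) = 1. Collecting the sign factors: 1.

1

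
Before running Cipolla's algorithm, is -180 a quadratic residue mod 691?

(-180/691)
  = (511/691)    [-180 ≡ 511 mod 691]
  = -(691/511)    [QR: both ≡ 3 mod 4, sign flips]
  = -(180/511)    [691 ≡ 180 mod 511]
  = -(45/511)    [511 ≡ 7 mod 8 ⇒ (2/511)^2 = +1]
  = -(511/45)    [QR: 45 ≡ 1 mod 4, sign kept]
  = -(16/45)    [511 ≡ 16 mod 45]
  = -(1/45)    [45 ≡ 5 mod 8 ⇒ (2/45)^4 = +1]
  = -1    [(1/45) = 1]
The Legendre symbol is -1, so x^2 ≡ -180 (mod 691) has no solution.

no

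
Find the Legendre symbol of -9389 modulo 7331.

-1

(-9389 / 7331)
  = (5273 / 7331)    [-9389 ≡ 5273 mod 7331]
  = (7331 / 5273)    [QR: 5273 ≡ 1 mod 4, sign kept]
  = (2058 / 5273)    [7331 ≡ 2058 mod 5273]
  = (1029 / 5273)    [5273 ≡ 1 mod 8 ⇒ (2 / 5273) = +1]
  = (5273 / 1029)    [QR: 1029 ≡ 1 mod 4, sign kept]
  = (128 / 1029)    [5273 ≡ 128 mod 1029]
  = -(1 / 1029)    [1029 ≡ 5 mod 8 ⇒ (2 / 1029)^7 = -1]
  = -1    [(1 / 1029) = 1]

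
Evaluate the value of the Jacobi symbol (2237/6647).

2237 ≡ 1 (mod 4), so quadratic reciprocity gives (2237/6647) = (6647/2237). Reduce: 6647 ≡ 2173 (mod 2237). Now have (2173/2237).
2173 ≡ 1 (mod 4), so quadratic reciprocity gives (2173/2237) = (2237/2173). Reduce: 2237 ≡ 64 (mod 2173). Now have (64/2173).
Factor out 2: 64 = 2^6. Since 2173 ≡ 5 (mod 8), (2/2173) = -1, and (2/2173)^6 = +1. Now have (1/2173).
(1/2173) = 1. Collecting the sign factors: 1.

1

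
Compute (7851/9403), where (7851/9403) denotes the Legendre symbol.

-1

(7851/9403)
  = -(9403/7851)    [QR: both ≡ 3 mod 4, sign flips]
  = -(1552/7851)    [9403 ≡ 1552 mod 7851]
  = -(97/7851)    [7851 ≡ 3 mod 8 ⇒ (2/7851)^4 = +1]
  = -(7851/97)    [QR: 97 ≡ 1 mod 4, sign kept]
  = -(91/97)    [7851 ≡ 91 mod 97]
  = -(97/91)    [QR: 97 ≡ 1 mod 4, sign kept]
  = -(6/91)    [97 ≡ 6 mod 91]
  = (3/91)    [91 ≡ 3 mod 8 ⇒ (2/91) = -1]
  = -(91/3)    [QR: both ≡ 3 mod 4, sign flips]
  = -(1/3)    [91 ≡ 1 mod 3]
  = -1    [(1/3) = 1]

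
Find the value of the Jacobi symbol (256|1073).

(256|1073)
  = (1|1073)    [1073 ≡ 1 mod 8 ⇒ (2|1073)^8 = +1]
  = 1    [(1|1073) = 1]

1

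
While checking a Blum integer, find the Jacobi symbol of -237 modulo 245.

(-237 / 245)
  = (8 / 245)    [-237 ≡ 8 mod 245]
  = -(1 / 245)    [245 ≡ 5 mod 8 ⇒ (2 / 245)^3 = -1]
  = -1    [(1 / 245) = 1]

-1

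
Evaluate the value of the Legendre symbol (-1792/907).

1

Reduce the numerator: -1792 ≡ 22 (mod 907), so (-1792/907) = (22/907).
Factor out 2: 22 = 2·11. Since 907 ≡ 3 (mod 8), (2/907) = -1. Now have -(11/907).
Both 11 ≡ 3 and 907 ≡ 3 (mod 4), so reciprocity gives (11/907) = -(907/11). Reduce: 907 ≡ 5 (mod 11). Now have (5/11).
5 ≡ 1 (mod 4), so quadratic reciprocity gives (5/11) = (11/5). Reduce: 11 ≡ 1 (mod 5). Now have (1/5).
(1/5) = 1. Collecting the sign factors: 1.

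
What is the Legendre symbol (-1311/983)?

-1

(-1311/983)
  = -(1311/983)    [983 ≡ 3 mod 4 ⇒ (-1/983) = -1]
  = -(328/983)    [1311 ≡ 328 mod 983]
  = -(41/983)    [983 ≡ 7 mod 8 ⇒ (2/983)^3 = +1]
  = -(983/41)    [QR: 41 ≡ 1 mod 4, sign kept]
  = -(40/41)    [983 ≡ 40 mod 41]
  = -(5/41)    [41 ≡ 1 mod 8 ⇒ (2/41)^3 = +1]
  = -(41/5)    [QR: 5 ≡ 1 mod 4, sign kept]
  = -(1/5)    [41 ≡ 1 mod 5]
  = -1    [(1/5) = 1]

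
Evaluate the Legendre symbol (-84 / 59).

-1

(-84 / 59)
  = (34 / 59)    [-84 ≡ 34 mod 59]
  = -(17 / 59)    [59 ≡ 3 mod 8 ⇒ (2 / 59) = -1]
  = -(59 / 17)    [QR: 17 ≡ 1 mod 4, sign kept]
  = -(8 / 17)    [59 ≡ 8 mod 17]
  = -(1 / 17)    [17 ≡ 1 mod 8 ⇒ (2 / 17)^3 = +1]
  = -1    [(1 / 17) = 1]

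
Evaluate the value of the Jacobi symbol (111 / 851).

(111 / 851)
  = -(851 / 111)    [QR: both ≡ 3 mod 4, sign flips]
  = -(74 / 111)    [851 ≡ 74 mod 111]
  = -(37 / 111)    [111 ≡ 7 mod 8 ⇒ (2 / 111) = +1]
  = -(111 / 37)    [QR: 37 ≡ 1 mod 4, sign kept]
  = -(0 / 37)    [111 ≡ 0 mod 37]
  = 0    [numerator 0, gcd > 1]

0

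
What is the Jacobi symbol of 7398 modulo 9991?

(7398 / 9991)
  = (3699 / 9991)    [9991 ≡ 7 mod 8 ⇒ (2 / 9991) = +1]
  = -(9991 / 3699)    [QR: both ≡ 3 mod 4, sign flips]
  = -(2593 / 3699)    [9991 ≡ 2593 mod 3699]
  = -(3699 / 2593)    [QR: 2593 ≡ 1 mod 4, sign kept]
  = -(1106 / 2593)    [3699 ≡ 1106 mod 2593]
  = -(553 / 2593)    [2593 ≡ 1 mod 8 ⇒ (2 / 2593) = +1]
  = -(2593 / 553)    [QR: 553 ≡ 1 mod 4, sign kept]
  = -(381 / 553)    [2593 ≡ 381 mod 553]
  = -(553 / 381)    [QR: 381 ≡ 1 mod 4, sign kept]
  = -(172 / 381)    [553 ≡ 172 mod 381]
  = -(43 / 381)    [381 ≡ 5 mod 8 ⇒ (2 / 381)^2 = +1]
  = -(381 / 43)    [QR: 381 ≡ 1 mod 4, sign kept]
  = -(37 / 43)    [381 ≡ 37 mod 43]
  = -(43 / 37)    [QR: 37 ≡ 1 mod 4, sign kept]
  = -(6 / 37)    [43 ≡ 6 mod 37]
  = (3 / 37)    [37 ≡ 5 mod 8 ⇒ (2 / 37) = -1]
  = (37 / 3)    [QR: 37 ≡ 1 mod 4, sign kept]
  = (1 / 3)    [37 ≡ 1 mod 3]
  = 1    [(1 / 3) = 1]

1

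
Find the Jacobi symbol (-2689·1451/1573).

1

By multiplicativity, (-2689·1451/1573) = (-2689/1573)·(1451/1573).
First factor (-2689/1573):
(-2689/1573)
  = (457/1573)    [-2689 ≡ 457 mod 1573]
  = (1573/457)    [QR: 457 ≡ 1 mod 4, sign kept]
  = (202/457)    [1573 ≡ 202 mod 457]
  = (101/457)    [457 ≡ 1 mod 8 ⇒ (2/457) = +1]
  = (457/101)    [QR: 101 ≡ 1 mod 4, sign kept]
  = (53/101)    [457 ≡ 53 mod 101]
  = (101/53)    [QR: 53 ≡ 1 mod 4, sign kept]
  = (48/53)    [101 ≡ 48 mod 53]
  = (3/53)    [53 ≡ 5 mod 8 ⇒ (2/53)^4 = +1]
  = (53/3)    [QR: 53 ≡ 1 mod 4, sign kept]
  = (2/3)    [53 ≡ 2 mod 3]
  = -(1/3)    [3 ≡ 3 mod 8 ⇒ (2/3) = -1]
  = -1    [(1/3) = 1]
Second factor (1451/1573):
(1451/1573)
  = (1573/1451)    [QR: 1573 ≡ 1 mod 4, sign kept]
  = (122/1451)    [1573 ≡ 122 mod 1451]
  = -(61/1451)    [1451 ≡ 3 mod 8 ⇒ (2/1451) = -1]
  = -(1451/61)    [QR: 61 ≡ 1 mod 4, sign kept]
  = -(48/61)    [1451 ≡ 48 mod 61]
  = -(3/61)    [61 ≡ 5 mod 8 ⇒ (2/61)^4 = +1]
  = -(61/3)    [QR: 61 ≡ 1 mod 4, sign kept]
  = -(1/3)    [61 ≡ 1 mod 3]
  = -1    [(1/3) = 1]
Product: (-1)·(-1) = 1.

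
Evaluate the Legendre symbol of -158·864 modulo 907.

By multiplicativity, (-158·864|907) = (-158|907)·(864|907).
First factor (-158|907):
Pull out -1: (-158|907) = (-1|907)·(158|907). Since 907 ≡ 3 (mod 4), (-1|907) = -1. Now have -(158|907).
Factor out 2: 158 = 2·79. Since 907 ≡ 3 (mod 8), (2|907) = -1. Now have (79|907).
Both 79 ≡ 3 and 907 ≡ 3 (mod 4), so reciprocity gives (79|907) = -(907|79). Reduce: 907 ≡ 38 (mod 79). Now have -(38|79).
Factor out 2: 38 = 2·19. Since 79 ≡ 7 (mod 8), (2|79) = +1. Now have -(19|79).
Both 19 ≡ 3 and 79 ≡ 3 (mod 4), so reciprocity gives (19|79) = -(79|19). Reduce: 79 ≡ 3 (mod 19). Now have (3|19).
Both 3 ≡ 3 and 19 ≡ 3 (mod 4), so reciprocity gives (3|19) = -(19|3). Reduce: 19 ≡ 1 (mod 3). Now have -(1|3).
(1|3) = 1. Collecting the sign factors: -1.
Second factor (864|907):
Factor out 2: 864 = 2^5·27. Since 907 ≡ 3 (mod 8), (2|907) = -1, and (2|907)^5 = -1. Now have -(27|907).
Both 27 ≡ 3 and 907 ≡ 3 (mod 4), so reciprocity gives (27|907) = -(907|27). Reduce: 907 ≡ 16 (mod 27). Now have (16|27).
Factor out 2: 16 = 2^4. Since 27 ≡ 3 (mod 8), (2|27) = -1, and (2|27)^4 = +1. Now have (1|27).
(1|27) = 1. Collecting the sign factors: 1.
Product: (-1)·(1) = -1.

-1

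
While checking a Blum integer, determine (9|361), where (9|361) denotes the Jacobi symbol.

(9|361)
  = (361|9)    [QR: 9 ≡ 1 mod 4, sign kept]
  = (1|9)    [361 ≡ 1 mod 9]
  = 1    [(1|9) = 1]

1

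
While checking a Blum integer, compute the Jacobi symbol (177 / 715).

177 ≡ 1 (mod 4), so quadratic reciprocity gives (177 / 715) = (715 / 177). Reduce: 715 ≡ 7 (mod 177). Now have (7 / 177).
177 ≡ 1 (mod 4), so quadratic reciprocity gives (7 / 177) = (177 / 7). Reduce: 177 ≡ 2 (mod 7). Now have (2 / 7).
Factor out 2: 2 = 2. Since 7 ≡ 7 (mod 8), (2 / 7) = +1. Now have (1 / 7).
(1 / 7) = 1. Collecting the sign factors: 1.

1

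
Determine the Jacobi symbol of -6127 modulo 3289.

(-6127 / 3289)
  = (451 / 3289)    [-6127 ≡ 451 mod 3289]
  = (3289 / 451)    [QR: 3289 ≡ 1 mod 4, sign kept]
  = (132 / 451)    [3289 ≡ 132 mod 451]
  = (33 / 451)    [451 ≡ 3 mod 8 ⇒ (2 / 451)^2 = +1]
  = (451 / 33)    [QR: 33 ≡ 1 mod 4, sign kept]
  = (22 / 33)    [451 ≡ 22 mod 33]
  = (11 / 33)    [33 ≡ 1 mod 8 ⇒ (2 / 33) = +1]
  = (33 / 11)    [QR: 33 ≡ 1 mod 4, sign kept]
  = (0 / 11)    [33 ≡ 0 mod 11]
  = 0    [numerator 0, gcd > 1]

0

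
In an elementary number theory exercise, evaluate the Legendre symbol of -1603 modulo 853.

(-1603/853)
  = (103/853)    [-1603 ≡ 103 mod 853]
  = (853/103)    [QR: 853 ≡ 1 mod 4, sign kept]
  = (29/103)    [853 ≡ 29 mod 103]
  = (103/29)    [QR: 29 ≡ 1 mod 4, sign kept]
  = (16/29)    [103 ≡ 16 mod 29]
  = (1/29)    [29 ≡ 5 mod 8 ⇒ (2/29)^4 = +1]
  = 1    [(1/29) = 1]

1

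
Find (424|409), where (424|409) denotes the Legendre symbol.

(424|409)
  = (15|409)    [424 ≡ 15 mod 409]
  = (409|15)    [QR: 409 ≡ 1 mod 4, sign kept]
  = (4|15)    [409 ≡ 4 mod 15]
  = (1|15)    [15 ≡ 7 mod 8 ⇒ (2|15)^2 = +1]
  = 1    [(1|15) = 1]

1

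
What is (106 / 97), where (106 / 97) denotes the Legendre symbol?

Reduce the numerator: 106 ≡ 9 (mod 97), so (106 / 97) = (9 / 97).
9 ≡ 1 (mod 4), so quadratic reciprocity gives (9 / 97) = (97 / 9). Reduce: 97 ≡ 7 (mod 9). Now have (7 / 9).
9 ≡ 1 (mod 4), so quadratic reciprocity gives (7 / 9) = (9 / 7). Reduce: 9 ≡ 2 (mod 7). Now have (2 / 7).
Factor out 2: 2 = 2. Since 7 ≡ 7 (mod 8), (2 / 7) = +1. Now have (1 / 7).
(1 / 7) = 1. Collecting the sign factors: 1.

1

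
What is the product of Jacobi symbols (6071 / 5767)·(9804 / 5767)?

By multiplicativity, (6071·9804 / 5767) = (6071 / 5767)·(9804 / 5767).
First factor (6071 / 5767):
Reduce the numerator: 6071 ≡ 304 (mod 5767), so (6071 / 5767) = (304 / 5767).
Factor out 2: 304 = 2^4·19. Since 5767 ≡ 7 (mod 8), (2 / 5767) = +1, and (2 / 5767)^4 = +1. Now have (19 / 5767).
Both 19 ≡ 3 and 5767 ≡ 3 (mod 4), so reciprocity gives (19 / 5767) = -(5767 / 19). Reduce: 5767 ≡ 10 (mod 19). Now have -(10 / 19).
Factor out 2: 10 = 2·5. Since 19 ≡ 3 (mod 8), (2 / 19) = -1. Now have (5 / 19).
5 ≡ 1 (mod 4), so quadratic reciprocity gives (5 / 19) = (19 / 5). Reduce: 19 ≡ 4 (mod 5). Now have (4 / 5).
Factor out 2: 4 = 2^2. Since 5 ≡ 5 (mod 8), (2 / 5) = -1, and (2 / 5)^2 = +1. Now have (1 / 5).
(1 / 5) = 1. Collecting the sign factors: 1.
Second factor (9804 / 5767):
Reduce the numerator: 9804 ≡ 4037 (mod 5767), so (9804 / 5767) = (4037 / 5767).
4037 ≡ 1 (mod 4), so quadratic reciprocity gives (4037 / 5767) = (5767 / 4037). Reduce: 5767 ≡ 1730 (mod 4037). Now have (1730 / 4037).
Factor out 2: 1730 = 2·865. Since 4037 ≡ 5 (mod 8), (2 / 4037) = -1. Now have -(865 / 4037).
865 ≡ 1 (mod 4), so quadratic reciprocity gives (865 / 4037) = (4037 / 865). Reduce: 4037 ≡ 577 (mod 865). Now have -(577 / 865).
577 ≡ 1 (mod 4), so quadratic reciprocity gives (577 / 865) = (865 / 577). Reduce: 865 ≡ 288 (mod 577). Now have -(288 / 577).
Factor out 2: 288 = 2^5·9. Since 577 ≡ 1 (mod 8), (2 / 577) = +1, and (2 / 577)^5 = +1. Now have -(9 / 577).
9 ≡ 1 (mod 4), so quadratic reciprocity gives (9 / 577) = (577 / 9). Reduce: 577 ≡ 1 (mod 9). Now have -(1 / 9).
(1 / 9) = 1. Collecting the sign factors: -1.
Product: (1)·(-1) = -1.

-1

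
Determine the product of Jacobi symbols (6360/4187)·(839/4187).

0

By multiplicativity, (6360·839/4187) = (6360/4187)·(839/4187).
First factor (6360/4187):
Reduce the numerator: 6360 ≡ 2173 (mod 4187), so (6360/4187) = (2173/4187).
2173 ≡ 1 (mod 4), so quadratic reciprocity gives (2173/4187) = (4187/2173). Reduce: 4187 ≡ 2014 (mod 2173). Now have (2014/2173).
Factor out 2: 2014 = 2·1007. Since 2173 ≡ 5 (mod 8), (2/2173) = -1. Now have -(1007/2173).
2173 ≡ 1 (mod 4), so quadratic reciprocity gives (1007/2173) = (2173/1007). Reduce: 2173 ≡ 159 (mod 1007). Now have -(159/1007).
Both 159 ≡ 3 and 1007 ≡ 3 (mod 4), so reciprocity gives (159/1007) = -(1007/159). Reduce: 1007 ≡ 53 (mod 159). Now have (53/159).
53 ≡ 1 (mod 4), so quadratic reciprocity gives (53/159) = (159/53). Reduce: 159 ≡ 0 (mod 53). Now have (0/53).
The numerator is now 0 with denominator 53 > 1: the symbol is 0.
Second factor (839/4187):
Both 839 ≡ 3 and 4187 ≡ 3 (mod 4), so reciprocity gives (839/4187) = -(4187/839). Reduce: 4187 ≡ 831 (mod 839). Now have -(831/839).
Both 831 ≡ 3 and 839 ≡ 3 (mod 4), so reciprocity gives (831/839) = -(839/831). Reduce: 839 ≡ 8 (mod 831). Now have (8/831).
Factor out 2: 8 = 2^3. Since 831 ≡ 7 (mod 8), (2/831) = +1, and (2/831)^3 = +1. Now have (1/831).
(1/831) = 1. Collecting the sign factors: 1.
Product: (0)·(1) = 0.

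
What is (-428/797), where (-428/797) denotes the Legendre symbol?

(-428/797)
  = (428/797)    [797 ≡ 1 mod 4 ⇒ (-1/797) = +1]
  = (107/797)    [797 ≡ 5 mod 8 ⇒ (2/797)^2 = +1]
  = (797/107)    [QR: 797 ≡ 1 mod 4, sign kept]
  = (48/107)    [797 ≡ 48 mod 107]
  = (3/107)    [107 ≡ 3 mod 8 ⇒ (2/107)^4 = +1]
  = -(107/3)    [QR: both ≡ 3 mod 4, sign flips]
  = -(2/3)    [107 ≡ 2 mod 3]
  = (1/3)    [3 ≡ 3 mod 8 ⇒ (2/3) = -1]
  = 1    [(1/3) = 1]

1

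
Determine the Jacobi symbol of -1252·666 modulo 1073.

0

By multiplicativity, (-1252·666/1073) = (-1252/1073)·(666/1073).
First factor (-1252/1073):
Reduce the numerator: -1252 ≡ 894 (mod 1073), so (-1252/1073) = (894/1073).
Factor out 2: 894 = 2·447. Since 1073 ≡ 1 (mod 8), (2/1073) = +1. Now have (447/1073).
1073 ≡ 1 (mod 4), so quadratic reciprocity gives (447/1073) = (1073/447). Reduce: 1073 ≡ 179 (mod 447). Now have (179/447).
Both 179 ≡ 3 and 447 ≡ 3 (mod 4), so reciprocity gives (179/447) = -(447/179). Reduce: 447 ≡ 89 (mod 179). Now have -(89/179).
89 ≡ 1 (mod 4), so quadratic reciprocity gives (89/179) = (179/89). Reduce: 179 ≡ 1 (mod 89). Now have -(1/89).
(1/89) = 1. Collecting the sign factors: -1.
Second factor (666/1073):
Factor out 2: 666 = 2·333. Since 1073 ≡ 1 (mod 8), (2/1073) = +1. Now have (333/1073).
333 ≡ 1 (mod 4), so quadratic reciprocity gives (333/1073) = (1073/333). Reduce: 1073 ≡ 74 (mod 333). Now have (74/333).
Factor out 2: 74 = 2·37. Since 333 ≡ 5 (mod 8), (2/333) = -1. Now have -(37/333).
37 ≡ 1 (mod 4), so quadratic reciprocity gives (37/333) = (333/37). Reduce: 333 ≡ 0 (mod 37). Now have -(0/37).
The numerator is now 0 with denominator 37 > 1: the symbol is 0.
Product: (-1)·(0) = 0.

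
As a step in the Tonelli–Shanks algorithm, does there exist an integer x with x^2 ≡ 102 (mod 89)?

no

Reduce the numerator: 102 ≡ 13 (mod 89), so (102|89) = (13|89).
13 ≡ 1 (mod 4), so quadratic reciprocity gives (13|89) = (89|13). Reduce: 89 ≡ 11 (mod 13). Now have (11|13).
13 ≡ 1 (mod 4), so quadratic reciprocity gives (11|13) = (13|11). Reduce: 13 ≡ 2 (mod 11). Now have (2|11).
Factor out 2: 2 = 2. Since 11 ≡ 3 (mod 8), (2|11) = -1. Now have -(1|11).
(1|11) = 1. Collecting the sign factors: -1.
The Legendre symbol is -1, so x^2 ≡ 102 (mod 89) has no solution.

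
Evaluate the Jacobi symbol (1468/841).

Reduce the numerator: 1468 ≡ 627 (mod 841), so (1468/841) = (627/841).
841 ≡ 1 (mod 4), so quadratic reciprocity gives (627/841) = (841/627). Reduce: 841 ≡ 214 (mod 627). Now have (214/627).
Factor out 2: 214 = 2·107. Since 627 ≡ 3 (mod 8), (2/627) = -1. Now have -(107/627).
Both 107 ≡ 3 and 627 ≡ 3 (mod 4), so reciprocity gives (107/627) = -(627/107). Reduce: 627 ≡ 92 (mod 107). Now have (92/107).
Factor out 2: 92 = 2^2·23. Since 107 ≡ 3 (mod 8), (2/107) = -1, and (2/107)^2 = +1. Now have (23/107).
Both 23 ≡ 3 and 107 ≡ 3 (mod 4), so reciprocity gives (23/107) = -(107/23). Reduce: 107 ≡ 15 (mod 23). Now have -(15/23).
Both 15 ≡ 3 and 23 ≡ 3 (mod 4), so reciprocity gives (15/23) = -(23/15). Reduce: 23 ≡ 8 (mod 15). Now have (8/15).
Factor out 2: 8 = 2^3. Since 15 ≡ 7 (mod 8), (2/15) = +1, and (2/15)^3 = +1. Now have (1/15).
(1/15) = 1. Collecting the sign factors: 1.

1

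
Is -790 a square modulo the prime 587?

(-790/587)
  = -(790/587)    [587 ≡ 3 mod 4 ⇒ (-1/587) = -1]
  = -(203/587)    [790 ≡ 203 mod 587]
  = (587/203)    [QR: both ≡ 3 mod 4, sign flips]
  = (181/203)    [587 ≡ 181 mod 203]
  = (203/181)    [QR: 181 ≡ 1 mod 4, sign kept]
  = (22/181)    [203 ≡ 22 mod 181]
  = -(11/181)    [181 ≡ 5 mod 8 ⇒ (2/181) = -1]
  = -(181/11)    [QR: 181 ≡ 1 mod 4, sign kept]
  = -(5/11)    [181 ≡ 5 mod 11]
  = -(11/5)    [QR: 5 ≡ 1 mod 4, sign kept]
  = -(1/5)    [11 ≡ 1 mod 5]
  = -1    [(1/5) = 1]
(-790/587) = -1, and 587 is prime, so -790 is not a quadratic residue mod 587.

no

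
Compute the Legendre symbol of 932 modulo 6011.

-1

Factor out 2: 932 = 2^2·233. Since 6011 ≡ 3 (mod 8), (2|6011) = -1, and (2|6011)^2 = +1. Now have (233|6011).
233 ≡ 1 (mod 4), so quadratic reciprocity gives (233|6011) = (6011|233). Reduce: 6011 ≡ 186 (mod 233). Now have (186|233).
Factor out 2: 186 = 2·93. Since 233 ≡ 1 (mod 8), (2|233) = +1. Now have (93|233).
93 ≡ 1 (mod 4), so quadratic reciprocity gives (93|233) = (233|93). Reduce: 233 ≡ 47 (mod 93). Now have (47|93).
93 ≡ 1 (mod 4), so quadratic reciprocity gives (47|93) = (93|47). Reduce: 93 ≡ 46 (mod 47). Now have (46|47).
Factor out 2: 46 = 2·23. Since 47 ≡ 7 (mod 8), (2|47) = +1. Now have (23|47).
Both 23 ≡ 3 and 47 ≡ 3 (mod 4), so reciprocity gives (23|47) = -(47|23). Reduce: 47 ≡ 1 (mod 23). Now have -(1|23).
(1|23) = 1. Collecting the sign factors: -1.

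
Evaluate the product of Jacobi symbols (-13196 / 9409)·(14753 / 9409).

By multiplicativity, (-13196·14753 / 9409) = (-13196 / 9409)·(14753 / 9409).
First factor (-13196 / 9409):
(-13196 / 9409)
  = (5622 / 9409)    [-13196 ≡ 5622 mod 9409]
  = (2811 / 9409)    [9409 ≡ 1 mod 8 ⇒ (2 / 9409) = +1]
  = (9409 / 2811)    [QR: 9409 ≡ 1 mod 4, sign kept]
  = (976 / 2811)    [9409 ≡ 976 mod 2811]
  = (61 / 2811)    [2811 ≡ 3 mod 8 ⇒ (2 / 2811)^4 = +1]
  = (2811 / 61)    [QR: 61 ≡ 1 mod 4, sign kept]
  = (5 / 61)    [2811 ≡ 5 mod 61]
  = (61 / 5)    [QR: 5 ≡ 1 mod 4, sign kept]
  = (1 / 5)    [61 ≡ 1 mod 5]
  = 1    [(1 / 5) = 1]
Second factor (14753 / 9409):
(14753 / 9409)
  = (5344 / 9409)    [14753 ≡ 5344 mod 9409]
  = (167 / 9409)    [9409 ≡ 1 mod 8 ⇒ (2 / 9409)^5 = +1]
  = (9409 / 167)    [QR: 9409 ≡ 1 mod 4, sign kept]
  = (57 / 167)    [9409 ≡ 57 mod 167]
  = (167 / 57)    [QR: 57 ≡ 1 mod 4, sign kept]
  = (53 / 57)    [167 ≡ 53 mod 57]
  = (57 / 53)    [QR: 53 ≡ 1 mod 4, sign kept]
  = (4 / 53)    [57 ≡ 4 mod 53]
  = (1 / 53)    [53 ≡ 5 mod 8 ⇒ (2 / 53)^2 = +1]
  = 1    [(1 / 53) = 1]
Product: (1)·(1) = 1.

1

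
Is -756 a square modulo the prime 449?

(-756/449)
  = (142/449)    [-756 ≡ 142 mod 449]
  = (71/449)    [449 ≡ 1 mod 8 ⇒ (2/449) = +1]
  = (449/71)    [QR: 449 ≡ 1 mod 4, sign kept]
  = (23/71)    [449 ≡ 23 mod 71]
  = -(71/23)    [QR: both ≡ 3 mod 4, sign flips]
  = -(2/23)    [71 ≡ 2 mod 23]
  = -(1/23)    [23 ≡ 7 mod 8 ⇒ (2/23) = +1]
  = -1    [(1/23) = 1]
(-756/449) = -1, and 449 is prime, so -756 is not a quadratic residue mod 449.

no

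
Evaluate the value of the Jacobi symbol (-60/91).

1

Reduce the numerator: -60 ≡ 31 (mod 91), so (-60/91) = (31/91).
Both 31 ≡ 3 and 91 ≡ 3 (mod 4), so reciprocity gives (31/91) = -(91/31). Reduce: 91 ≡ 29 (mod 31). Now have -(29/31).
29 ≡ 1 (mod 4), so quadratic reciprocity gives (29/31) = (31/29). Reduce: 31 ≡ 2 (mod 29). Now have -(2/29).
Factor out 2: 2 = 2. Since 29 ≡ 5 (mod 8), (2/29) = -1. Now have (1/29).
(1/29) = 1. Collecting the sign factors: 1.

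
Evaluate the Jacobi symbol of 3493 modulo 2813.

Reduce the numerator: 3493 ≡ 680 (mod 2813), so (3493|2813) = (680|2813).
Factor out 2: 680 = 2^3·85. Since 2813 ≡ 5 (mod 8), (2|2813) = -1, and (2|2813)^3 = -1. Now have -(85|2813).
85 ≡ 1 (mod 4), so quadratic reciprocity gives (85|2813) = (2813|85). Reduce: 2813 ≡ 8 (mod 85). Now have -(8|85).
Factor out 2: 8 = 2^3. Since 85 ≡ 5 (mod 8), (2|85) = -1, and (2|85)^3 = -1. Now have (1|85).
(1|85) = 1. Collecting the sign factors: 1.

1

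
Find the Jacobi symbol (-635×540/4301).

By multiplicativity, (-635·540/4301) = (-635/4301)·(540/4301).
First factor (-635/4301):
Reduce the numerator: -635 ≡ 3666 (mod 4301), so (-635/4301) = (3666/4301).
Factor out 2: 3666 = 2·1833. Since 4301 ≡ 5 (mod 8), (2/4301) = -1. Now have -(1833/4301).
1833 ≡ 1 (mod 4), so quadratic reciprocity gives (1833/4301) = (4301/1833). Reduce: 4301 ≡ 635 (mod 1833). Now have -(635/1833).
1833 ≡ 1 (mod 4), so quadratic reciprocity gives (635/1833) = (1833/635). Reduce: 1833 ≡ 563 (mod 635). Now have -(563/635).
Both 563 ≡ 3 and 635 ≡ 3 (mod 4), so reciprocity gives (563/635) = -(635/563). Reduce: 635 ≡ 72 (mod 563). Now have (72/563).
Factor out 2: 72 = 2^3·9. Since 563 ≡ 3 (mod 8), (2/563) = -1, and (2/563)^3 = -1. Now have -(9/563).
9 ≡ 1 (mod 4), so quadratic reciprocity gives (9/563) = (563/9). Reduce: 563 ≡ 5 (mod 9). Now have -(5/9).
5 ≡ 1 (mod 4), so quadratic reciprocity gives (5/9) = (9/5). Reduce: 9 ≡ 4 (mod 5). Now have -(4/5).
Factor out 2: 4 = 2^2. Since 5 ≡ 5 (mod 8), (2/5) = -1, and (2/5)^2 = +1. Now have -(1/5).
(1/5) = 1. Collecting the sign factors: -1.
Second factor (540/4301):
Factor out 2: 540 = 2^2·135. Since 4301 ≡ 5 (mod 8), (2/4301) = -1, and (2/4301)^2 = +1. Now have (135/4301).
4301 ≡ 1 (mod 4), so quadratic reciprocity gives (135/4301) = (4301/135). Reduce: 4301 ≡ 116 (mod 135). Now have (116/135).
Factor out 2: 116 = 2^2·29. Since 135 ≡ 7 (mod 8), (2/135) = +1, and (2/135)^2 = +1. Now have (29/135).
29 ≡ 1 (mod 4), so quadratic reciprocity gives (29/135) = (135/29). Reduce: 135 ≡ 19 (mod 29). Now have (19/29).
29 ≡ 1 (mod 4), so quadratic reciprocity gives (19/29) = (29/19). Reduce: 29 ≡ 10 (mod 19). Now have (10/19).
Factor out 2: 10 = 2·5. Since 19 ≡ 3 (mod 8), (2/19) = -1. Now have -(5/19).
5 ≡ 1 (mod 4), so quadratic reciprocity gives (5/19) = (19/5). Reduce: 19 ≡ 4 (mod 5). Now have -(4/5).
Factor out 2: 4 = 2^2. Since 5 ≡ 5 (mod 8), (2/5) = -1, and (2/5)^2 = +1. Now have -(1/5).
(1/5) = 1. Collecting the sign factors: -1.
Product: (-1)·(-1) = 1.

1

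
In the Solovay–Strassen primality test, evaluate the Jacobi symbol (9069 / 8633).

(9069 / 8633)
  = (436 / 8633)    [9069 ≡ 436 mod 8633]
  = (109 / 8633)    [8633 ≡ 1 mod 8 ⇒ (2 / 8633)^2 = +1]
  = (8633 / 109)    [QR: 109 ≡ 1 mod 4, sign kept]
  = (22 / 109)    [8633 ≡ 22 mod 109]
  = -(11 / 109)    [109 ≡ 5 mod 8 ⇒ (2 / 109) = -1]
  = -(109 / 11)    [QR: 109 ≡ 1 mod 4, sign kept]
  = -(10 / 11)    [109 ≡ 10 mod 11]
  = (5 / 11)    [11 ≡ 3 mod 8 ⇒ (2 / 11) = -1]
  = (11 / 5)    [QR: 5 ≡ 1 mod 4, sign kept]
  = (1 / 5)    [11 ≡ 1 mod 5]
  = 1    [(1 / 5) = 1]

1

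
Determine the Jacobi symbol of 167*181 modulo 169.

1

By multiplicativity, (167·181 / 169) = (167 / 169)·(181 / 169).
First factor (167 / 169):
(167 / 169)
  = (169 / 167)    [QR: 169 ≡ 1 mod 4, sign kept]
  = (2 / 167)    [169 ≡ 2 mod 167]
  = (1 / 167)    [167 ≡ 7 mod 8 ⇒ (2 / 167) = +1]
  = 1    [(1 / 167) = 1]
Second factor (181 / 169):
(181 / 169)
  = (12 / 169)    [181 ≡ 12 mod 169]
  = (3 / 169)    [169 ≡ 1 mod 8 ⇒ (2 / 169)^2 = +1]
  = (169 / 3)    [QR: 169 ≡ 1 mod 4, sign kept]
  = (1 / 3)    [169 ≡ 1 mod 3]
  = 1    [(1 / 3) = 1]
Product: (1)·(1) = 1.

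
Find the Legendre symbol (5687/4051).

-1

(5687/4051)
  = (1636/4051)    [5687 ≡ 1636 mod 4051]
  = (409/4051)    [4051 ≡ 3 mod 8 ⇒ (2/4051)^2 = +1]
  = (4051/409)    [QR: 409 ≡ 1 mod 4, sign kept]
  = (370/409)    [4051 ≡ 370 mod 409]
  = (185/409)    [409 ≡ 1 mod 8 ⇒ (2/409) = +1]
  = (409/185)    [QR: 185 ≡ 1 mod 4, sign kept]
  = (39/185)    [409 ≡ 39 mod 185]
  = (185/39)    [QR: 185 ≡ 1 mod 4, sign kept]
  = (29/39)    [185 ≡ 29 mod 39]
  = (39/29)    [QR: 29 ≡ 1 mod 4, sign kept]
  = (10/29)    [39 ≡ 10 mod 29]
  = -(5/29)    [29 ≡ 5 mod 8 ⇒ (2/29) = -1]
  = -(29/5)    [QR: 5 ≡ 1 mod 4, sign kept]
  = -(4/5)    [29 ≡ 4 mod 5]
  = -(1/5)    [5 ≡ 5 mod 8 ⇒ (2/5)^2 = +1]
  = -1    [(1/5) = 1]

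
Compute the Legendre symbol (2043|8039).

1

Both 2043 ≡ 3 and 8039 ≡ 3 (mod 4), so reciprocity gives (2043|8039) = -(8039|2043). Reduce: 8039 ≡ 1910 (mod 2043). Now have -(1910|2043).
Factor out 2: 1910 = 2·955. Since 2043 ≡ 3 (mod 8), (2|2043) = -1. Now have (955|2043).
Both 955 ≡ 3 and 2043 ≡ 3 (mod 4), so reciprocity gives (955|2043) = -(2043|955). Reduce: 2043 ≡ 133 (mod 955). Now have -(133|955).
133 ≡ 1 (mod 4), so quadratic reciprocity gives (133|955) = (955|133). Reduce: 955 ≡ 24 (mod 133). Now have -(24|133).
Factor out 2: 24 = 2^3·3. Since 133 ≡ 5 (mod 8), (2|133) = -1, and (2|133)^3 = -1. Now have (3|133).
133 ≡ 1 (mod 4), so quadratic reciprocity gives (3|133) = (133|3). Reduce: 133 ≡ 1 (mod 3). Now have (1|3).
(1|3) = 1. Collecting the sign factors: 1.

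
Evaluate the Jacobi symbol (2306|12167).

Factor out 2: 2306 = 2·1153. Since 12167 ≡ 7 (mod 8), (2|12167) = +1. Now have (1153|12167).
1153 ≡ 1 (mod 4), so quadratic reciprocity gives (1153|12167) = (12167|1153). Reduce: 12167 ≡ 637 (mod 1153). Now have (637|1153).
637 ≡ 1 (mod 4), so quadratic reciprocity gives (637|1153) = (1153|637). Reduce: 1153 ≡ 516 (mod 637). Now have (516|637).
Factor out 2: 516 = 2^2·129. Since 637 ≡ 5 (mod 8), (2|637) = -1, and (2|637)^2 = +1. Now have (129|637).
129 ≡ 1 (mod 4), so quadratic reciprocity gives (129|637) = (637|129). Reduce: 637 ≡ 121 (mod 129). Now have (121|129).
121 ≡ 1 (mod 4), so quadratic reciprocity gives (121|129) = (129|121). Reduce: 129 ≡ 8 (mod 121). Now have (8|121).
Factor out 2: 8 = 2^3. Since 121 ≡ 1 (mod 8), (2|121) = +1, and (2|121)^3 = +1. Now have (1|121).
(1|121) = 1. Collecting the sign factors: 1.

1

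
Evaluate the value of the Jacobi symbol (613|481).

-1

(613|481)
  = (132|481)    [613 ≡ 132 mod 481]
  = (33|481)    [481 ≡ 1 mod 8 ⇒ (2|481)^2 = +1]
  = (481|33)    [QR: 33 ≡ 1 mod 4, sign kept]
  = (19|33)    [481 ≡ 19 mod 33]
  = (33|19)    [QR: 33 ≡ 1 mod 4, sign kept]
  = (14|19)    [33 ≡ 14 mod 19]
  = -(7|19)    [19 ≡ 3 mod 8 ⇒ (2|19) = -1]
  = (19|7)    [QR: both ≡ 3 mod 4, sign flips]
  = (5|7)    [19 ≡ 5 mod 7]
  = (7|5)    [QR: 5 ≡ 1 mod 4, sign kept]
  = (2|5)    [7 ≡ 2 mod 5]
  = -(1|5)    [5 ≡ 5 mod 8 ⇒ (2|5) = -1]
  = -1    [(1|5) = 1]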